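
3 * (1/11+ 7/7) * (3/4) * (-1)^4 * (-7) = -189/11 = -17.18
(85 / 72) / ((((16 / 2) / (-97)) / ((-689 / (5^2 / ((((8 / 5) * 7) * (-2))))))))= -7953127 / 900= -8836.81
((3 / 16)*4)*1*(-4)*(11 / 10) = -33 / 10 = -3.30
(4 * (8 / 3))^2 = 1024 / 9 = 113.78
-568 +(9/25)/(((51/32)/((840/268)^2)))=-43176440/76313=-565.78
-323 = -323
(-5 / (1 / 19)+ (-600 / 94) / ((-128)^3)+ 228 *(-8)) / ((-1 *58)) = 47287107509 / 1429209088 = 33.09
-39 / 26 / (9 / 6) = -1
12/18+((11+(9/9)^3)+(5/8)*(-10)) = 77/12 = 6.42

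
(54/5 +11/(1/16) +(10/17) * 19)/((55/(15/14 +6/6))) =34858/4675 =7.46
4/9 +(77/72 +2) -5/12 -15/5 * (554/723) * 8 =-265361/17352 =-15.29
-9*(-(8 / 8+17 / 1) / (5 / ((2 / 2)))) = 162 / 5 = 32.40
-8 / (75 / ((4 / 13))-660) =32 / 1665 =0.02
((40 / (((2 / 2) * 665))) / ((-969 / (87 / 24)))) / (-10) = 29 / 1288770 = 0.00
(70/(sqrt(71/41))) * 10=700 * sqrt(2911)/71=531.94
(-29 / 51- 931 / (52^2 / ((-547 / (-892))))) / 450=-95919179 / 55354665600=-0.00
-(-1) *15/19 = 15/19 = 0.79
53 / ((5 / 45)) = 477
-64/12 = -16/3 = -5.33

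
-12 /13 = -0.92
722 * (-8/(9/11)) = -7059.56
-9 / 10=-0.90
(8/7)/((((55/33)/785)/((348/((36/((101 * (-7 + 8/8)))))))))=-22072944/7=-3153277.71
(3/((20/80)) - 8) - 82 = -78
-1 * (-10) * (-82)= -820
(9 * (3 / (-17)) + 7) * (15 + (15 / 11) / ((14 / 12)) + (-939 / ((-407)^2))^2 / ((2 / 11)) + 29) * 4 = 290249421082472 / 296846486629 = 977.78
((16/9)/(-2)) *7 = -6.22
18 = 18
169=169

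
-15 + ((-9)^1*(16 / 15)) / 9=-241 / 15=-16.07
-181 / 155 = -1.17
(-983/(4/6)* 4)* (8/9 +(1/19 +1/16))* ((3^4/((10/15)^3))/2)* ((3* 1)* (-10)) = 29527791435/1216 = 24282723.22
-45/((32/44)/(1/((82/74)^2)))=-677655/13448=-50.39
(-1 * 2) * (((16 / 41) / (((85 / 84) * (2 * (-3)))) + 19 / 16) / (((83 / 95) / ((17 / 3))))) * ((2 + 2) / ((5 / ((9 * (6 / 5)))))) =-10709901 / 85075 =-125.89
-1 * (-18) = 18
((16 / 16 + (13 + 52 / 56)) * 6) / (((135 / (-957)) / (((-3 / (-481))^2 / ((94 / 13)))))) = -200013 / 58552130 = -0.00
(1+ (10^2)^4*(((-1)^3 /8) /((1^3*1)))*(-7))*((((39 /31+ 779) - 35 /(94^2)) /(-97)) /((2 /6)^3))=-504923151858050241 /26569852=-19003611757.34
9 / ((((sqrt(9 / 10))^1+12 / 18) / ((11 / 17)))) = 3.61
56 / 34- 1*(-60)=1048 / 17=61.65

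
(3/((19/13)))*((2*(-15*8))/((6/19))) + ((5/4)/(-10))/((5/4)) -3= -1563.10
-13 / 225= -0.06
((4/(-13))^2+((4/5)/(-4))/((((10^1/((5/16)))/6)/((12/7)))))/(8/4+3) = 719/118300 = 0.01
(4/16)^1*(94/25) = 47/50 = 0.94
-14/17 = -0.82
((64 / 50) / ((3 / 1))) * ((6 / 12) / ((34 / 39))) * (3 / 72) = 13 / 1275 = 0.01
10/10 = 1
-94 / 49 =-1.92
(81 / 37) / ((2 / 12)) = 486 / 37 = 13.14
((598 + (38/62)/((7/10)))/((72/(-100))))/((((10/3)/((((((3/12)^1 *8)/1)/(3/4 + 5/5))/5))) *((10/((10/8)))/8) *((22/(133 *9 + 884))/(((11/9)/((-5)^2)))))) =-270438436/1025325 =-263.76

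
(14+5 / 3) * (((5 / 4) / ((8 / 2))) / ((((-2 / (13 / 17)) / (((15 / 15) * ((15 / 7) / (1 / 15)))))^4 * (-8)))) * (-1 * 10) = 28669498330078125 / 205346735104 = 139615.07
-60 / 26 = -30 / 13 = -2.31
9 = 9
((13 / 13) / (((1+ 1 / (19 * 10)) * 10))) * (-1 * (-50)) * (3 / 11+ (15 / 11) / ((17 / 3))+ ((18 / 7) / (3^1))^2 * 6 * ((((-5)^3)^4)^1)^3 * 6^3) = 120612652972340583801269531254468800 / 1750133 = 68916278347040244256447670000.00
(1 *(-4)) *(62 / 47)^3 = -9.18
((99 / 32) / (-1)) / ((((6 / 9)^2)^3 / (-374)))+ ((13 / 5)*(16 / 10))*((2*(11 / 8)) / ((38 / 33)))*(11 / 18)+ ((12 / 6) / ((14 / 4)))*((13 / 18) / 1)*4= 404103739181 / 30643200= 13187.39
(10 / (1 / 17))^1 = 170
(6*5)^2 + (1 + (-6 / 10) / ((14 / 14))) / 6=13501 / 15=900.07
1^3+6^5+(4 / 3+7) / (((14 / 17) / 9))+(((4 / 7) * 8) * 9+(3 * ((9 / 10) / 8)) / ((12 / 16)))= 1107353 / 140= 7909.66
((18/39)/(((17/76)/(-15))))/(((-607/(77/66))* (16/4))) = 1995/134147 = 0.01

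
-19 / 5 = -3.80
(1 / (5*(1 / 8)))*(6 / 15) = 16 / 25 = 0.64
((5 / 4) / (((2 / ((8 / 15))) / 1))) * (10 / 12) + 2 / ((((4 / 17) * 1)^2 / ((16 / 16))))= 2621 / 72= 36.40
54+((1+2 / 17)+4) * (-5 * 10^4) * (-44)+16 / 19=3636617714 / 323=11258878.37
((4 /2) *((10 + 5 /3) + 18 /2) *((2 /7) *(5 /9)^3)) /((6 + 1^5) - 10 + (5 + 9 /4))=124000 /260253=0.48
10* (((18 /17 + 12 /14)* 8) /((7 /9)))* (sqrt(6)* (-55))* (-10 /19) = 4752000* sqrt(6) /833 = 13973.56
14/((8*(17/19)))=133/68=1.96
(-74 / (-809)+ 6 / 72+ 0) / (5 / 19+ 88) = 32243 / 16280316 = 0.00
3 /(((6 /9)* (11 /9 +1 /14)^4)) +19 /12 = 27022881763 /8470941132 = 3.19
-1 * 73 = -73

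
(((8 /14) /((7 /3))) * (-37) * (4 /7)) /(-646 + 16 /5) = 0.01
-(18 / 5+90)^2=-219024 / 25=-8760.96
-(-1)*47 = 47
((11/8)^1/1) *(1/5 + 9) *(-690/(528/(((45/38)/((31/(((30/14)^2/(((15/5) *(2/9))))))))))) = -4.35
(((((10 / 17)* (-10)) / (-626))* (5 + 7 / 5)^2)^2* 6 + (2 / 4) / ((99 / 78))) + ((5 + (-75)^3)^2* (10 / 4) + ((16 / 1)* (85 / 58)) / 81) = 325506386821138939375105 / 731580666399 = 444935742251.57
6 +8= 14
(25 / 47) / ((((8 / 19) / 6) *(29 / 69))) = 98325 / 5452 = 18.03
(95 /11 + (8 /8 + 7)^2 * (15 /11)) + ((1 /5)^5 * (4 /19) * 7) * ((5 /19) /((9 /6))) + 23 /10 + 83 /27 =13574107463 /134021250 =101.28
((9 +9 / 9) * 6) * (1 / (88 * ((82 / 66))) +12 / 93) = 21075 / 2542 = 8.29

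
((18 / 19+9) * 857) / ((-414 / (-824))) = 7414764 / 437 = 16967.42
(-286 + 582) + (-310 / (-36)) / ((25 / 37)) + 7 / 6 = 13946 / 45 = 309.91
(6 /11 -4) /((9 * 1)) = -38 /99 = -0.38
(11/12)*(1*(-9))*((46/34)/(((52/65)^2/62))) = -588225/544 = -1081.30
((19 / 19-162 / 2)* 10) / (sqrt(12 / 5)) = -400* sqrt(15) / 3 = -516.40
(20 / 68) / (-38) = -5 / 646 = -0.01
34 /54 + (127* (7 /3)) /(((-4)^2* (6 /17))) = 53.11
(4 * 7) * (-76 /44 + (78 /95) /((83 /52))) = -2945572 /86735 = -33.96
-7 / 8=-0.88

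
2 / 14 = 1 / 7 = 0.14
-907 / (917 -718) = -907 / 199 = -4.56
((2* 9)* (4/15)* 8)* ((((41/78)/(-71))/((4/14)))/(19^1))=-4592/87685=-0.05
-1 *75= -75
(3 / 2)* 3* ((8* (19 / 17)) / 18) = 38 / 17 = 2.24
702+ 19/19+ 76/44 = 7752/11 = 704.73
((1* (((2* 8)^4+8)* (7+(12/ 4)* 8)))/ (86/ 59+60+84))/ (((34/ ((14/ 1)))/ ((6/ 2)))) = 17255.54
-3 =-3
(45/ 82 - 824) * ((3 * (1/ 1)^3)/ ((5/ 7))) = -1417983/ 410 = -3458.50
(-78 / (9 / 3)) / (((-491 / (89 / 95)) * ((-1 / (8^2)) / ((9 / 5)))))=-1332864 / 233225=-5.71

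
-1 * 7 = -7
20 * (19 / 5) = 76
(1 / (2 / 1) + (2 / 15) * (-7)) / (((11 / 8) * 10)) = -26 / 825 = -0.03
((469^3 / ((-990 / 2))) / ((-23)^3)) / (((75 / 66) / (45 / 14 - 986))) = -14813.97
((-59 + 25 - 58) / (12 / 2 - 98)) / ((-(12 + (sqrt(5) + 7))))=-19 / 356 + sqrt(5) / 356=-0.05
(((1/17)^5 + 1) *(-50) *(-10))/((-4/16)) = -2839716000/1419857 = -2000.00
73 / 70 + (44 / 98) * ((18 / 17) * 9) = 44327 / 8330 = 5.32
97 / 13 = 7.46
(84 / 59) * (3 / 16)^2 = 189 / 3776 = 0.05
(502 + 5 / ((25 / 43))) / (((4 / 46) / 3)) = 176157 / 10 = 17615.70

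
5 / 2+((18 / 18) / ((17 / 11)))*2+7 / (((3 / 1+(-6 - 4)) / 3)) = 27 / 34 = 0.79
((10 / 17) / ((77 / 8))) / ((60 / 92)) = 0.09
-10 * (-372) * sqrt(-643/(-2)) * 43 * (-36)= -2879280 * sqrt(1286)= -103253405.60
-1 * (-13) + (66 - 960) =-881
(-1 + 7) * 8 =48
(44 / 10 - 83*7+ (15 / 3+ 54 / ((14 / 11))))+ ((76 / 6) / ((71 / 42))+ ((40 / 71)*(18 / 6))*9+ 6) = -1243661 / 2485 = -500.47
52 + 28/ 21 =160/ 3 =53.33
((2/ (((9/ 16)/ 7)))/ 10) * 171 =2128/ 5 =425.60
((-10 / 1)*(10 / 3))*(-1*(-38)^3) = -5487200 / 3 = -1829066.67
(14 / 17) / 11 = 14 / 187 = 0.07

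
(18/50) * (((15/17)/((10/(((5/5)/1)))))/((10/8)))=54/2125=0.03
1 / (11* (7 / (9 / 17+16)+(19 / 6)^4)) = 364176 / 404518675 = 0.00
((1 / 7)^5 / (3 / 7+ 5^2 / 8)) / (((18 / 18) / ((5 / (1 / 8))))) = 0.00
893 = 893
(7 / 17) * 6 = 42 / 17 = 2.47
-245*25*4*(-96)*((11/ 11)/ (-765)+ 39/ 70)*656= 43737881600/ 51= 857605521.57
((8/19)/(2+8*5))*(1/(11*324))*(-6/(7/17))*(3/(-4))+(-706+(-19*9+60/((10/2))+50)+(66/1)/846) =-21181172753/25991658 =-814.92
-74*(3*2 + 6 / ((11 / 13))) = -10656 / 11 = -968.73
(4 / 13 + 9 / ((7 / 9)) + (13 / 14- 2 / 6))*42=6811 / 13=523.92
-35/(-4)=35/4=8.75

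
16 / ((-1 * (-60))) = 4 / 15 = 0.27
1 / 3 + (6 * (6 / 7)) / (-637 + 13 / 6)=26015 / 79989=0.33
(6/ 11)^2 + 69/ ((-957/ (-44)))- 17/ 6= 0.64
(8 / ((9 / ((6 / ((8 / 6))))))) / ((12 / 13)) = 13 / 3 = 4.33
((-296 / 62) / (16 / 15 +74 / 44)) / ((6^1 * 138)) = -4070 / 1940073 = -0.00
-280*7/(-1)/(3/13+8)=25480/107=238.13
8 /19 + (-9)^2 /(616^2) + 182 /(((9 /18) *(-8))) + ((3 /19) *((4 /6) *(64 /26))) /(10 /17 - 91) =-6494288300153 /144056296384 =-45.08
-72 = -72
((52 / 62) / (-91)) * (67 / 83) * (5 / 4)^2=-1675 / 144088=-0.01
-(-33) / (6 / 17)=187 / 2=93.50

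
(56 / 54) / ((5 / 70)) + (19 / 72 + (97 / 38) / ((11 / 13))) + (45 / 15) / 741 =10448201 / 586872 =17.80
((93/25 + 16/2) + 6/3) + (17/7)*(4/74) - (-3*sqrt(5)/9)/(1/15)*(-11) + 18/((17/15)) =3272929/110075 - 55*sqrt(5) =-93.25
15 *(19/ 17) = 285/ 17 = 16.76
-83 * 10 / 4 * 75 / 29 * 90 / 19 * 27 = -37816875 / 551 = -68633.17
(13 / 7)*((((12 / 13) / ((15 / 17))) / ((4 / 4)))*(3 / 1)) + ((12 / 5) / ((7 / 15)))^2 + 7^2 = 81.28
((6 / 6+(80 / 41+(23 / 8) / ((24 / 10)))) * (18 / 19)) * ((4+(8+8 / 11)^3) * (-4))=-10901677395 / 1036849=-10514.24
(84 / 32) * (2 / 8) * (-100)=-525 / 8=-65.62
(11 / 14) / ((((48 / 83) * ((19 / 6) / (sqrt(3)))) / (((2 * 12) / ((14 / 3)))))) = 8217 * sqrt(3) / 3724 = 3.82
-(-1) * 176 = 176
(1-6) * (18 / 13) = -90 / 13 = -6.92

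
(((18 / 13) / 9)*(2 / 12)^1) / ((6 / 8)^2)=16 / 351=0.05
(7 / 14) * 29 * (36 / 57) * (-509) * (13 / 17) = -1151358 / 323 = -3564.58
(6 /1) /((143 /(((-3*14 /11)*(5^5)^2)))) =-2460937500 /1573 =-1564486.65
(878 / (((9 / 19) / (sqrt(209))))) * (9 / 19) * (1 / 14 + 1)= 6585 * sqrt(209) / 7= 13599.75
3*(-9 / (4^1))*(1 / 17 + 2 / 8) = -567 / 272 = -2.08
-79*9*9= -6399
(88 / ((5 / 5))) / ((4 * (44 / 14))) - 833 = -826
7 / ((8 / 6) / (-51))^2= 163863 / 16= 10241.44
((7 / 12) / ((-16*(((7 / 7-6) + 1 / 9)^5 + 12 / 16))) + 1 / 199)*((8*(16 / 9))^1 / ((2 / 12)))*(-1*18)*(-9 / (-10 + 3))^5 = -59970480352775712 / 2205718108891157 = -27.19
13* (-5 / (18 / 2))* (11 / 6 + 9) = -4225 / 54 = -78.24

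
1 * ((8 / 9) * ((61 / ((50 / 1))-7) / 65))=-1156 / 14625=-0.08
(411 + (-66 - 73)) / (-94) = -136 / 47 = -2.89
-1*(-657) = 657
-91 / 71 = -1.28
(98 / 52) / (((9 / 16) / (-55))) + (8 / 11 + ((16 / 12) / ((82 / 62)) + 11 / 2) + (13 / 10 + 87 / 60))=-36786641 / 211068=-174.29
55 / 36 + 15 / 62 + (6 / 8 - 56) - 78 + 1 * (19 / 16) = -581627 / 4464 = -130.29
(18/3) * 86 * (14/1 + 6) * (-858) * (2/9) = -1967680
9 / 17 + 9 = 162 / 17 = 9.53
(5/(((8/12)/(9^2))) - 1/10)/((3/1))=3037/15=202.47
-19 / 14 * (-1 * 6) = 57 / 7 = 8.14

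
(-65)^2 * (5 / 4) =21125 / 4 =5281.25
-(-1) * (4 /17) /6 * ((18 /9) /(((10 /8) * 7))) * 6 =32 /595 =0.05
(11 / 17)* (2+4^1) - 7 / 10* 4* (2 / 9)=3.26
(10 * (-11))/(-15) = 22/3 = 7.33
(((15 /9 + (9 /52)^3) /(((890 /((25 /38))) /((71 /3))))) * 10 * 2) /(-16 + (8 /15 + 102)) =106082875 /15692696448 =0.01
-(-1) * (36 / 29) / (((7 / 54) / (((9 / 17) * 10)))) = 174960 / 3451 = 50.70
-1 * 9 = -9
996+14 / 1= 1010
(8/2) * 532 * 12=25536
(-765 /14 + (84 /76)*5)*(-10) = 491.17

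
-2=-2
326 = 326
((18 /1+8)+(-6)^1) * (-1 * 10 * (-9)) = 1800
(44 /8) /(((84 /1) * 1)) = 11 /168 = 0.07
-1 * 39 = -39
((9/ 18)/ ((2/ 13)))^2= 169/ 16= 10.56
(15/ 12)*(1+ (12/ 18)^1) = 2.08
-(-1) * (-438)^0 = 1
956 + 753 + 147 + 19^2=2217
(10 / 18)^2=25 / 81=0.31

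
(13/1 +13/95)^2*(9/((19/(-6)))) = -84105216/171475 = -490.48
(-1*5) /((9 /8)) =-40 /9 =-4.44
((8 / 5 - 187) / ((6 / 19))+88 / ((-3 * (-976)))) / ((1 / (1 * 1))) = -537169 / 915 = -587.07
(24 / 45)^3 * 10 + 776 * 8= 4191424 / 675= 6209.52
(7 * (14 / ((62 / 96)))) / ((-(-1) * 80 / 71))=20874 / 155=134.67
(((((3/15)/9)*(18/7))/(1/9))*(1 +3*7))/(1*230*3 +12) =22/1365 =0.02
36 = 36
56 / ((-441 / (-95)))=760 / 63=12.06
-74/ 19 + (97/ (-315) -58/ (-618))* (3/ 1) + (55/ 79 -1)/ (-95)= -4.53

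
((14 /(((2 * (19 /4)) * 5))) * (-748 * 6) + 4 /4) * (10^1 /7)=-251138 /133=-1888.26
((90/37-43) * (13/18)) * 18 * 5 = -97565/37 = -2636.89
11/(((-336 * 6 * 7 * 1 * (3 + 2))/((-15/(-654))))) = -0.00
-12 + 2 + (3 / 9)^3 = -269 / 27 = -9.96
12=12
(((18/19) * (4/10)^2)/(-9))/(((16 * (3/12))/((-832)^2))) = -2914.63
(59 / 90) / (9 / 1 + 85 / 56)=1652 / 26505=0.06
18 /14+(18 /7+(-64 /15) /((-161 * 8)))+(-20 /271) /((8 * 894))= 3.86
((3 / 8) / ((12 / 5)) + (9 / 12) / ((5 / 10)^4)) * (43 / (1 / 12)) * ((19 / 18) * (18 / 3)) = 317813 / 8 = 39726.62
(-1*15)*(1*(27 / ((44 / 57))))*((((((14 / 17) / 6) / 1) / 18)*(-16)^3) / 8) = 383040 / 187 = 2048.34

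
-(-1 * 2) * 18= 36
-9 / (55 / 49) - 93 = -5556 / 55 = -101.02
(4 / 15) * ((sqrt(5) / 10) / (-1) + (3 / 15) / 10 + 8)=802 / 375 - 2 * sqrt(5) / 75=2.08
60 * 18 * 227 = 245160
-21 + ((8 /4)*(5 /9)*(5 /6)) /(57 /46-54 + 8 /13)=-17695711 /841941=-21.02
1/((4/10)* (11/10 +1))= 1.19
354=354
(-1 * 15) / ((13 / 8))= -120 / 13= -9.23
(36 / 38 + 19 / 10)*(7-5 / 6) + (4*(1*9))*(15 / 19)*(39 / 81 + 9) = 327217 / 1140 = 287.03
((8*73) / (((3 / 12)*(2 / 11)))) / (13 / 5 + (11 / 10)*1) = 128480 / 37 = 3472.43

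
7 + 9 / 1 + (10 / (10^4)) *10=1601 / 100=16.01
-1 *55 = -55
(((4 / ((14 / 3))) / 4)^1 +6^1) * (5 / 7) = 435 / 98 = 4.44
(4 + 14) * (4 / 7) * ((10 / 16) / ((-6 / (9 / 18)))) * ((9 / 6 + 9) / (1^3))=-45 / 8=-5.62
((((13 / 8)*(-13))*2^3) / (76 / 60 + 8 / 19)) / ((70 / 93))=-133.04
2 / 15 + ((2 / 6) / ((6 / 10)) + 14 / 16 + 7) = 3083 / 360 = 8.56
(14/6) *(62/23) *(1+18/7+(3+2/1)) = 53.91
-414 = -414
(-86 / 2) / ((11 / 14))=-602 / 11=-54.73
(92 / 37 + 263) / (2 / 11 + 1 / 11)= 108053 / 111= 973.45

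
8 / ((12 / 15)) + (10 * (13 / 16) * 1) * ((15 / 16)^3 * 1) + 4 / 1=678127 / 32768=20.69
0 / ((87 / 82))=0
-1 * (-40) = 40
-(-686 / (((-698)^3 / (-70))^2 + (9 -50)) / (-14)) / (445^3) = -2401 / 101909006725529129265395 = -0.00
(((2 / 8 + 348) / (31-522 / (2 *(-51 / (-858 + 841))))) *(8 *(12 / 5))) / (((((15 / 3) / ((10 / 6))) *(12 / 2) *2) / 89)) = -17711 / 60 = -295.18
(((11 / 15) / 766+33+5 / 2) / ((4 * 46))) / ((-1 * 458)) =-203953 / 484142640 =-0.00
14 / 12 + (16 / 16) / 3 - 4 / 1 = -5 / 2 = -2.50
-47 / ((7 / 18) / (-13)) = 10998 / 7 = 1571.14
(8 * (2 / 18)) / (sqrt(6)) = 4 * sqrt(6) / 27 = 0.36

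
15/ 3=5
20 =20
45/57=15/19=0.79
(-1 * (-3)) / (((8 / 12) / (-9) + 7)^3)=59049 / 6539203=0.01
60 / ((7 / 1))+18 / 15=342 / 35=9.77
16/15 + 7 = 121/15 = 8.07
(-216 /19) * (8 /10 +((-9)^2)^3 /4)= -1510420.36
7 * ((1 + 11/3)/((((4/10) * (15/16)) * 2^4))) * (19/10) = 931/90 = 10.34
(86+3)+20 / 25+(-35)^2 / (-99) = 38326 / 495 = 77.43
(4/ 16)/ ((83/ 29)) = 29/ 332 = 0.09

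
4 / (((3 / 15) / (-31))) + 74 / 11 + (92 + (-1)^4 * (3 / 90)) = -521.24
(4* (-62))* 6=-1488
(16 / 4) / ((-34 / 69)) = -138 / 17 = -8.12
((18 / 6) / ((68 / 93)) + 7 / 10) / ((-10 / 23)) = -37559 / 3400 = -11.05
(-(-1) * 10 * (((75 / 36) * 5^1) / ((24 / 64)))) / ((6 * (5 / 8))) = 2000 / 27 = 74.07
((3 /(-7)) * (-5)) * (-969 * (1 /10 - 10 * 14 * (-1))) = -4072707 /14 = -290907.64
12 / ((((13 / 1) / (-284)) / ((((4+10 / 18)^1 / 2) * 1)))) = -23288 / 39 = -597.13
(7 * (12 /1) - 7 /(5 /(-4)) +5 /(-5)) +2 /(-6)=1324 /15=88.27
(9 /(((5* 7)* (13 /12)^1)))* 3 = 324 /455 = 0.71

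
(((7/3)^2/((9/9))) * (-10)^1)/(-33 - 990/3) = 490/3267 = 0.15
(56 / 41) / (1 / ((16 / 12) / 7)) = 32 / 123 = 0.26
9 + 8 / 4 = 11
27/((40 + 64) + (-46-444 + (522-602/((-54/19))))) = 729/9391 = 0.08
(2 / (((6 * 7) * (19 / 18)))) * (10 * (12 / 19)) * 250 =180000 / 2527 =71.23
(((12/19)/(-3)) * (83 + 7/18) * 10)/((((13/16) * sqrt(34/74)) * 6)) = -12640 * sqrt(629)/5967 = -53.13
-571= -571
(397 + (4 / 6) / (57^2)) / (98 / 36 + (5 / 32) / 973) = 120482651296 / 826195791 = 145.83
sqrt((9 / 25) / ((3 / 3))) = 3 / 5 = 0.60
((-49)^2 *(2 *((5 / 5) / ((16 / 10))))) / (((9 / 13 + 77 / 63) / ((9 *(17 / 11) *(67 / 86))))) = 2056914405 / 121088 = 16986.94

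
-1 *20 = -20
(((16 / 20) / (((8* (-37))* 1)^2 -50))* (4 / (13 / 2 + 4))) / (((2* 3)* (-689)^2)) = 8 / 6547183506045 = 0.00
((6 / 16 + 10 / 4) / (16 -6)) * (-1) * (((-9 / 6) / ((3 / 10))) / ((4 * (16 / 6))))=69 / 512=0.13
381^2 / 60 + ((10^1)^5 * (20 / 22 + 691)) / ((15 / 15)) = 15222532257 / 220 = 69193328.44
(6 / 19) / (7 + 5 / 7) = 0.04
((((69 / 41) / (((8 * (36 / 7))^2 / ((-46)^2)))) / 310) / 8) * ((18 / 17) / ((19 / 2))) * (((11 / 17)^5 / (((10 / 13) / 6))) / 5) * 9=11233856594961 / 74610963683968000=0.00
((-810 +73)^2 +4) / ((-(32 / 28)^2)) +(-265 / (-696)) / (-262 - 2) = -19103258683 / 45936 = -415866.83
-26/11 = -2.36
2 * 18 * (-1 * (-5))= 180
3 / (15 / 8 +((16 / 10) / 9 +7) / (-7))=7560 / 2141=3.53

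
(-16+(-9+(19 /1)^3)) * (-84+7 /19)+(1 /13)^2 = -1835209175 /3211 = -571538.20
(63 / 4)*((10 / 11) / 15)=21 / 22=0.95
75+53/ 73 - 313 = -17321/ 73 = -237.27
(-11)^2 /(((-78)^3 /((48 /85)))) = -242 /1680705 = -0.00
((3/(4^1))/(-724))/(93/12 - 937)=1/897036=0.00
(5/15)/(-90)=-0.00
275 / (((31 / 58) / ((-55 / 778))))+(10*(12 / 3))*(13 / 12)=251795 / 36177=6.96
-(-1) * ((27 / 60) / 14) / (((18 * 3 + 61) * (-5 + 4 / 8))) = -1 / 16100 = -0.00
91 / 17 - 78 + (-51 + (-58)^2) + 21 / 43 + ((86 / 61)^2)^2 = 32841545146751 / 10121309771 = 3244.79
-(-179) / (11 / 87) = 15573 / 11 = 1415.73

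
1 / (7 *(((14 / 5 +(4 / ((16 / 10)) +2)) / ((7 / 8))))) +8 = 2341 / 292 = 8.02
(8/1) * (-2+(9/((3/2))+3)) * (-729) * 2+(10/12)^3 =-17635843/216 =-81647.42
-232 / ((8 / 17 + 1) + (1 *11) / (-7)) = 6902 / 3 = 2300.67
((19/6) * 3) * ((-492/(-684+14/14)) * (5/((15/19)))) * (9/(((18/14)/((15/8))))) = 568.85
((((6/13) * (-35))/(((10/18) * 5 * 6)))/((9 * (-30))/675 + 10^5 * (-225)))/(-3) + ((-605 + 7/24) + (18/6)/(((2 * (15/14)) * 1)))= -52940307192421/87750001560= -603.31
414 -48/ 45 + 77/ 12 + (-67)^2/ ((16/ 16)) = 98167/ 20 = 4908.35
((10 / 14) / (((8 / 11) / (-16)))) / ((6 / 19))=-1045 / 21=-49.76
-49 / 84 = -7 / 12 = -0.58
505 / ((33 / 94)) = 47470 / 33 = 1438.48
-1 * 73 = -73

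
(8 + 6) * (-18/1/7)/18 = -2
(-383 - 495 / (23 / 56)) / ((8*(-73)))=36529 / 13432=2.72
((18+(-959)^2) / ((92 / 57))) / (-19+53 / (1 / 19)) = 2759097 / 4784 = 576.73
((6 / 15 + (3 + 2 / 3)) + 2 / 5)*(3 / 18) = 67 / 90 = 0.74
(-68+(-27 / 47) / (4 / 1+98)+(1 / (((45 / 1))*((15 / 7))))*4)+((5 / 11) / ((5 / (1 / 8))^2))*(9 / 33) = -67.96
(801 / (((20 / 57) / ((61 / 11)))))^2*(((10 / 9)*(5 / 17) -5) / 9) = -1244895069717 / 14960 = -83214911.08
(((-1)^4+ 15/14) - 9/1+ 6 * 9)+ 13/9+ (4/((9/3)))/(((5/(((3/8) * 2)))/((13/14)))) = 15341/315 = 48.70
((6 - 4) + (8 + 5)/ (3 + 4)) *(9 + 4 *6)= 127.29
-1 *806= -806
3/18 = 1/6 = 0.17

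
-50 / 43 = -1.16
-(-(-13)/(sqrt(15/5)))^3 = -2197*sqrt(3)/9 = -422.81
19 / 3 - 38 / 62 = 532 / 93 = 5.72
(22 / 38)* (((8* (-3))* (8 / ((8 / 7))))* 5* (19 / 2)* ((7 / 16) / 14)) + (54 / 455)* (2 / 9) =-525429 / 3640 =-144.35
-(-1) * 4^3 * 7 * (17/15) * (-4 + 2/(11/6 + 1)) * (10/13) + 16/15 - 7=-1292.50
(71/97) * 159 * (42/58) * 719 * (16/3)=323171.20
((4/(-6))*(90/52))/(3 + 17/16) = -48/169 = -0.28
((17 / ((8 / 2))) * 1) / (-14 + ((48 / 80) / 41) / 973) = -3390905 / 11170028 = -0.30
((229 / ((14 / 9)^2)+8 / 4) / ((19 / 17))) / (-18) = -321997 / 67032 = -4.80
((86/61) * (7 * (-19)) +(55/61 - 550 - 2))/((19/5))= -225275/1159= -194.37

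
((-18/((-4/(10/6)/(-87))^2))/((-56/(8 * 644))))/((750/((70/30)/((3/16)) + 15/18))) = 38524.81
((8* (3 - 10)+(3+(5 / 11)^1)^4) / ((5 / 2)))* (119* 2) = 120450848 / 14641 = 8226.95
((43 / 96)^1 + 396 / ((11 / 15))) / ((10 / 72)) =155649 / 40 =3891.22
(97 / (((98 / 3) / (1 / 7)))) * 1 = 291 / 686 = 0.42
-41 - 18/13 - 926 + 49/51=-641402/663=-967.42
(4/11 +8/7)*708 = 82128/77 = 1066.60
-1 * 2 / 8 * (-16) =4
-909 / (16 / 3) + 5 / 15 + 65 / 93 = -84025 / 496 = -169.41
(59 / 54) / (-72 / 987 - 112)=-19411 / 1991088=-0.01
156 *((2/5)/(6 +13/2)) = 624/125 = 4.99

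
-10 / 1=-10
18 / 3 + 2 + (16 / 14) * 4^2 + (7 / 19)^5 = 455719865 / 17332693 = 26.29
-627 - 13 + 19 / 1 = -621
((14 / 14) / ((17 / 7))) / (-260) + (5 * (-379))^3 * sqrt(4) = -13609984750.00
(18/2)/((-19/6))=-2.84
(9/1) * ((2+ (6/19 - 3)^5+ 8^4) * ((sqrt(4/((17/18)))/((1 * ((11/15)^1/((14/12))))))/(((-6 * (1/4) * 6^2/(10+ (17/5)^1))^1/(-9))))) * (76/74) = 41374362091671 * sqrt(34)/901690999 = 267554.98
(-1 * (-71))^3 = 357911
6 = 6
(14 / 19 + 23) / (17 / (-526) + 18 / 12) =118613 / 7334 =16.17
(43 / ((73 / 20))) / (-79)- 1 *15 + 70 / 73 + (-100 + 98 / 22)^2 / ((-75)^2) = -49328712908 / 3925164375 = -12.57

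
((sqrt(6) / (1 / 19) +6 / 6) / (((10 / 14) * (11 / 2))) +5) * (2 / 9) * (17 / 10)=6.46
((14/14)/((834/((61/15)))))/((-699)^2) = 0.00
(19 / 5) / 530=19 / 2650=0.01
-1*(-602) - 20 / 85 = 10230 / 17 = 601.76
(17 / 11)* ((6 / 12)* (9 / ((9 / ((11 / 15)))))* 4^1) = 34 / 15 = 2.27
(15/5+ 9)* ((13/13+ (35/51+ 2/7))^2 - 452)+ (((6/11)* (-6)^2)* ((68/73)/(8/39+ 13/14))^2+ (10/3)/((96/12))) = -6823936796777575435/1272253392344396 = -5363.66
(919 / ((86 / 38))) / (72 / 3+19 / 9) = 157149 / 10105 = 15.55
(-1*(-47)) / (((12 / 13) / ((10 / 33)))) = 3055 / 198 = 15.43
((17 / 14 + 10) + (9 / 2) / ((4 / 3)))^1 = 817 / 56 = 14.59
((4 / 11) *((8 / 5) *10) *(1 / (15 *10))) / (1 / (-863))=-27616 / 825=-33.47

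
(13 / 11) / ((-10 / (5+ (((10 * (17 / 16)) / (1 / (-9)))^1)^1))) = 1885 / 176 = 10.71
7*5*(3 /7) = 15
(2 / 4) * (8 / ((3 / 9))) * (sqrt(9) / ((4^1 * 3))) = 3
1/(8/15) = 15/8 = 1.88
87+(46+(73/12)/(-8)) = 12695/96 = 132.24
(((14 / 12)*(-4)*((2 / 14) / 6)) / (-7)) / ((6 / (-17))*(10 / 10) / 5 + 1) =85 / 4977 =0.02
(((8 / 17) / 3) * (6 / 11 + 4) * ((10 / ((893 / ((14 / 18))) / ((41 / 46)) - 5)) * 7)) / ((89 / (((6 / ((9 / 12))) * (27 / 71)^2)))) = 15621984000 / 30896630179921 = 0.00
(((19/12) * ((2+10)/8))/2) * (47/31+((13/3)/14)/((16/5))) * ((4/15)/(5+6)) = 638381/13749120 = 0.05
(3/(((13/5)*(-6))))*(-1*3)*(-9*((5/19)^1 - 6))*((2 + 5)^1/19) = 103005/9386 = 10.97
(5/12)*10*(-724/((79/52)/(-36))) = 5647200/79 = 71483.54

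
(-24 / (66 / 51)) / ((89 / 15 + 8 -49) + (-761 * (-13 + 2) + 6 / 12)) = -6120 / 2751023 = -0.00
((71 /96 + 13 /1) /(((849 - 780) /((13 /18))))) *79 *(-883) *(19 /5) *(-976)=1386306880361 /37260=37206303.82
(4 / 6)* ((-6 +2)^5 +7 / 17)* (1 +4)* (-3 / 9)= 174010 / 153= 1137.32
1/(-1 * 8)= -1/8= -0.12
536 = 536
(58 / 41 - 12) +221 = 8627 / 41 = 210.41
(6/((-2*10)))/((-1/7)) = 21/10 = 2.10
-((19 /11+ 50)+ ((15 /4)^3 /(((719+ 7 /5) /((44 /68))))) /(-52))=-115952620013 /2241654272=-51.73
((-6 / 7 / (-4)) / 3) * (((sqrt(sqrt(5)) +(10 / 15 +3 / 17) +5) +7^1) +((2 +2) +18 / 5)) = 5^(1 / 4) / 14 +5213 / 3570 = 1.57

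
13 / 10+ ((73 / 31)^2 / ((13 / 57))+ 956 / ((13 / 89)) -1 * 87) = 809988269 / 124930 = 6483.54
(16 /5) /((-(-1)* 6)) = 8 /15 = 0.53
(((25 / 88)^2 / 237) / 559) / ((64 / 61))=38125 / 65660694528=0.00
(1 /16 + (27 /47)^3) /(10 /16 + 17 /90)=18843795 /60840278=0.31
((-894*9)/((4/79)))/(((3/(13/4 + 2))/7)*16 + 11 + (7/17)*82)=-264741561/76754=-3449.22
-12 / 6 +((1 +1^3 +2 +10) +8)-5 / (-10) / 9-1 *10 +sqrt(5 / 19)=sqrt(95) / 19 +181 / 18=10.57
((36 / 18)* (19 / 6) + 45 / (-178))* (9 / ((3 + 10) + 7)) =9741 / 3560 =2.74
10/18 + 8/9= 13/9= 1.44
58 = 58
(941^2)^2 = 784076601361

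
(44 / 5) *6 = 264 / 5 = 52.80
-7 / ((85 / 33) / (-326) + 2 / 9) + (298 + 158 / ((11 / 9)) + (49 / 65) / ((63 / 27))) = 1953209957 / 4945655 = 394.93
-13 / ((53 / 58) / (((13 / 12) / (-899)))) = 169 / 9858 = 0.02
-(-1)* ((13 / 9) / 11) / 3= 13 / 297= 0.04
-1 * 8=-8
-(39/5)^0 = -1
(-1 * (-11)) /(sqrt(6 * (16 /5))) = 11 * sqrt(30) /24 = 2.51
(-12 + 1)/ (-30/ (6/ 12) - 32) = 11/ 92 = 0.12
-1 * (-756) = 756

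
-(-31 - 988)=1019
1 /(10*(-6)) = -1 /60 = -0.02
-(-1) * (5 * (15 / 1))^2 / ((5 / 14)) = 15750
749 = 749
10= 10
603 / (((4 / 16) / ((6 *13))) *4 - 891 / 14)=-164619 / 17371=-9.48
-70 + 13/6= -407/6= -67.83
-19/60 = -0.32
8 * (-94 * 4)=-3008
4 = 4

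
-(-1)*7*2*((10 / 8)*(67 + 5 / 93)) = 109130 / 93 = 1173.44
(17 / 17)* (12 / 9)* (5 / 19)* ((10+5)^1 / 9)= 100 / 171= 0.58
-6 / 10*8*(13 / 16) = -39 / 10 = -3.90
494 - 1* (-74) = 568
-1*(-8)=8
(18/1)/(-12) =-3/2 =-1.50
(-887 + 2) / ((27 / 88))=-25960 / 9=-2884.44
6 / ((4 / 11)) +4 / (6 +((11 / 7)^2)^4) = 8261392079 / 497895374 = 16.59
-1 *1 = -1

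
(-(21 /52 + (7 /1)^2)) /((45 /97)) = -249193 /2340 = -106.49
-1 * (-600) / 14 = 300 / 7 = 42.86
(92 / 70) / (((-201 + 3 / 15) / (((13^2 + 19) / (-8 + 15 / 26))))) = 56212 / 339101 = 0.17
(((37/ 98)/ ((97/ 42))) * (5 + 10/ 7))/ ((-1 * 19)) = -4995/ 90307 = -0.06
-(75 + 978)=-1053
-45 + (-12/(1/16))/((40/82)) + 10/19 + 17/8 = -435.95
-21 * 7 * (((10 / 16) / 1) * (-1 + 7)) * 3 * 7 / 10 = -9261 / 8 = -1157.62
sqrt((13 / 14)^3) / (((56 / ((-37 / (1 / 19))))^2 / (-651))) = -597498681*sqrt(182) / 87808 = -91799.13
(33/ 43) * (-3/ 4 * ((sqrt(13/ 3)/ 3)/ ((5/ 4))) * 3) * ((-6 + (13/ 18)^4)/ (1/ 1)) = 1322849 * sqrt(39)/ 1504656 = 5.49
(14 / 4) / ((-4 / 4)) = -7 / 2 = -3.50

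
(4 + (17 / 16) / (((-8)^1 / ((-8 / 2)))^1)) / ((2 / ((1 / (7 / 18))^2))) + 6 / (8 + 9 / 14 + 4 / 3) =5118723 / 328496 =15.58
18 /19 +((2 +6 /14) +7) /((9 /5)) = 2468 /399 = 6.19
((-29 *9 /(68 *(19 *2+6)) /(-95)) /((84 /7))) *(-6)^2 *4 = 783 /71060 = 0.01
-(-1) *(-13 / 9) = -13 / 9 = -1.44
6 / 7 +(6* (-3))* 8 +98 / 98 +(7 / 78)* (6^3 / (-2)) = -13817 / 91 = -151.84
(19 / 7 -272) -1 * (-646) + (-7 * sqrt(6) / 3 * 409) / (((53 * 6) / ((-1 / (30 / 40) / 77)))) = 818 * sqrt(6) / 15741 + 2637 / 7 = 376.84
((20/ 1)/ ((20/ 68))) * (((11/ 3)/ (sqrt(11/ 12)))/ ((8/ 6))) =34 * sqrt(33) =195.32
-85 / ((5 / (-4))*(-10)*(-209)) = 34 / 1045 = 0.03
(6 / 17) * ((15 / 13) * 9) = 810 / 221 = 3.67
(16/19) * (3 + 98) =1616/19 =85.05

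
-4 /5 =-0.80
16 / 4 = 4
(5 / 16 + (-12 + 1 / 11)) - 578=-103769 / 176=-589.60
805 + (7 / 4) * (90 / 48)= 25865 / 32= 808.28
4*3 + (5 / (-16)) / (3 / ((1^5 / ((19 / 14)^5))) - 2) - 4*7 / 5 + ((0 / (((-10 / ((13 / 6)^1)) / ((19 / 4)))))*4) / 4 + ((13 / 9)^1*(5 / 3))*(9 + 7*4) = 81856603511 / 857607615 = 95.45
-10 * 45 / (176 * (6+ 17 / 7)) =-1575 / 5192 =-0.30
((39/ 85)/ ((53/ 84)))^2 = 10732176/ 20295025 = 0.53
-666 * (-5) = 3330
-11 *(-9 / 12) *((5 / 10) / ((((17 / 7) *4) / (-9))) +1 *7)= 29337 / 544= 53.93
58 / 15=3.87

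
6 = 6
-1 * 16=-16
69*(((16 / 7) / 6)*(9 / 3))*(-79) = -43608 / 7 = -6229.71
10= 10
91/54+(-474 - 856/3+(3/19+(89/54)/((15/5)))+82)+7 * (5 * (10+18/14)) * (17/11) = -1091689/16929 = -64.49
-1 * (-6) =6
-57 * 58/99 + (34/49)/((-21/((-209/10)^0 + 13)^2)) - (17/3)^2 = -49883/693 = -71.98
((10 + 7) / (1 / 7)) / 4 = 119 / 4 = 29.75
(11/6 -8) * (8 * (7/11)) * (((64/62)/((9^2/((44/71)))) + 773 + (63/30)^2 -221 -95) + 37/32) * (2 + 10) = -174264.30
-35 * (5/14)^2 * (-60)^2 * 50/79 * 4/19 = -22500000/10507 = -2141.43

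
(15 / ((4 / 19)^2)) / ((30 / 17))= 6137 / 32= 191.78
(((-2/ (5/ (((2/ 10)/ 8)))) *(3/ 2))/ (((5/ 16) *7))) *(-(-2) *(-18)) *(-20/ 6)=-144/ 175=-0.82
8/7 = 1.14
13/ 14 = 0.93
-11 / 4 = -2.75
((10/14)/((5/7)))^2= 1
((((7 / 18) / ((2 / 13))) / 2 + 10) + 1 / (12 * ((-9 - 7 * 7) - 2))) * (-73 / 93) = -65773 / 7440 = -8.84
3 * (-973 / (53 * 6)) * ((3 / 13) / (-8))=2919 / 11024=0.26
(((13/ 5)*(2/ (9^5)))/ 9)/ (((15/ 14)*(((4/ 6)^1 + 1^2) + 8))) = 364/ 385294725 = 0.00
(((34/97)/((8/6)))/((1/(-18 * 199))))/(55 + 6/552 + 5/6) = -25210116/1495061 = -16.86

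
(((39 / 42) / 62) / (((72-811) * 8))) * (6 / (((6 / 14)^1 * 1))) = -13 / 366544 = -0.00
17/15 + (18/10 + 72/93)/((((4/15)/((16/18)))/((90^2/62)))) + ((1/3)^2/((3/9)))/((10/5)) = 1122.32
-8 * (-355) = 2840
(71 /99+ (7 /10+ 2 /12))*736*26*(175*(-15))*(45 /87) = -13127296000 /319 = -41151398.12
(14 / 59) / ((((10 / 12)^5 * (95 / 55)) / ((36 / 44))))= 979776 / 3503125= 0.28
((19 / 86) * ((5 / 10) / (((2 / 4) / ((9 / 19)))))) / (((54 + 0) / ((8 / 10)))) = 1 / 645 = 0.00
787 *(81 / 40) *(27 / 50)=1721169 / 2000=860.58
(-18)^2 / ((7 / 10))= 3240 / 7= 462.86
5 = 5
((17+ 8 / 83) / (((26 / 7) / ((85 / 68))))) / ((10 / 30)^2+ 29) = 446985 / 2261584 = 0.20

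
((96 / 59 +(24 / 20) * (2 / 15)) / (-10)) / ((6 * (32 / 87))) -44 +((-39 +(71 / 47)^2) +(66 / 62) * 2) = -78.67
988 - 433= 555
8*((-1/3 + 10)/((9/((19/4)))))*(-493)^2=267839998/27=9919999.93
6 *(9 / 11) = 54 / 11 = 4.91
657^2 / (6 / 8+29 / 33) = 56977668 / 215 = 265012.41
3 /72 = 1 /24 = 0.04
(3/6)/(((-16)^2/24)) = 3/64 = 0.05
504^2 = 254016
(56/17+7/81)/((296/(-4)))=-4655/101898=-0.05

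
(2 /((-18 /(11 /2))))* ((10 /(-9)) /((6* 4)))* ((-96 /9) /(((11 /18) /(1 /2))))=-20 /81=-0.25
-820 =-820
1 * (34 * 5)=170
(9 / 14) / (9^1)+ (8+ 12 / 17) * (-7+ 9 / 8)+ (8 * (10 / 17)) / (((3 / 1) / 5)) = -15434 / 357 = -43.23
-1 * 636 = -636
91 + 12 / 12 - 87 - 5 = 0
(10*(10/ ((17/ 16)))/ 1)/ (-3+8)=320/ 17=18.82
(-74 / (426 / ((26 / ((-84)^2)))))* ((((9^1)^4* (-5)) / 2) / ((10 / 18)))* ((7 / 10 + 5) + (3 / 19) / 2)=109.21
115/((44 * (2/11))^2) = 115/64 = 1.80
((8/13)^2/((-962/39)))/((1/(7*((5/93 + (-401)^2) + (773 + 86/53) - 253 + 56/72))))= -534349741408/30821037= -17337.18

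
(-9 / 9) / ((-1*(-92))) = -1 / 92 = -0.01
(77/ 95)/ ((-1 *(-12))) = 77/ 1140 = 0.07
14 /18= 0.78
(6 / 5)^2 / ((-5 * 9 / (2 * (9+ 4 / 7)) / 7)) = -536 / 125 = -4.29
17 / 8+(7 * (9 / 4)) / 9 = 31 / 8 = 3.88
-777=-777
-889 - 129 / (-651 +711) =-17823 / 20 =-891.15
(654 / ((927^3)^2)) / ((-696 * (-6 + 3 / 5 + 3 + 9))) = -545 / 2429127630477290210292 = -0.00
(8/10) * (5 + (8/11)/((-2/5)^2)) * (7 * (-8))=-4704/11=-427.64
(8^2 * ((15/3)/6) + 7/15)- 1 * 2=259/5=51.80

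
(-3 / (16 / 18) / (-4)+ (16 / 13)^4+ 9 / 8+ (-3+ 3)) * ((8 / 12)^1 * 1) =3896495 / 1370928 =2.84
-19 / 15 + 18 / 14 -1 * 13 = -1363 / 105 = -12.98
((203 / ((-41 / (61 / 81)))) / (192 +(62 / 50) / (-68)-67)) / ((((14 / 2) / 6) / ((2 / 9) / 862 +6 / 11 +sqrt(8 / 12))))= -6014600 * sqrt(6) / 705609549-140049961000 / 10035884615427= -0.03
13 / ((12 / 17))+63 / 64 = 3725 / 192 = 19.40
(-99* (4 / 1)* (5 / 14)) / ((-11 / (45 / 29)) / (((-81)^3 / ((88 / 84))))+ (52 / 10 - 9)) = 71027089650 / 1908397613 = 37.22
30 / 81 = 10 / 27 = 0.37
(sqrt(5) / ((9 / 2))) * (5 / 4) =5 * sqrt(5) / 18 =0.62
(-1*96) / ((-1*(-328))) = -12 / 41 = -0.29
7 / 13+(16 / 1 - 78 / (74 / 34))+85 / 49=-413982 / 23569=-17.56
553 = 553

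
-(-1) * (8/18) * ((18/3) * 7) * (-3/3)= -18.67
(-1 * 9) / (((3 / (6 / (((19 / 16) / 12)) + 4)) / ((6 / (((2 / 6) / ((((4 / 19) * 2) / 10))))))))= -265248 / 1805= -146.95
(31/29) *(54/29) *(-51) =-85374/841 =-101.51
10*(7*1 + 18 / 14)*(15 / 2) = 4350 / 7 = 621.43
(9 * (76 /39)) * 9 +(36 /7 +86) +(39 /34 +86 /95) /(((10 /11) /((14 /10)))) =3705716403 /14696500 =252.15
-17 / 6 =-2.83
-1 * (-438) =438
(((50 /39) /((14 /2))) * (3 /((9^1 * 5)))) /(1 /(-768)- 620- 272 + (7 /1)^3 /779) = -1994240 /145617102267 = -0.00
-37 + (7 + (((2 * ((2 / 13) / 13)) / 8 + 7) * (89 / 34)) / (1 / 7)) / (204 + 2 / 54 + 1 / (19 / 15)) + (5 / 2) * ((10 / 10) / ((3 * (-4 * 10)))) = -65859200767 / 1811300088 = -36.36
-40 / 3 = -13.33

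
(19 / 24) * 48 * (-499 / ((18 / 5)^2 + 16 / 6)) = -711075 / 586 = -1213.44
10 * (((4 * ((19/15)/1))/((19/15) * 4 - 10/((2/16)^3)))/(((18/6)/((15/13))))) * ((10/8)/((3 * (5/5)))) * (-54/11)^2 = -1154250/30171713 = -0.04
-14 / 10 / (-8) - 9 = -8.82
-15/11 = -1.36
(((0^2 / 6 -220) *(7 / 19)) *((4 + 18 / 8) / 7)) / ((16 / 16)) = -1375 / 19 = -72.37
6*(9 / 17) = 54 / 17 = 3.18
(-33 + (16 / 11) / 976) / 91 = -22142 / 61061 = -0.36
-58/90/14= -29/630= -0.05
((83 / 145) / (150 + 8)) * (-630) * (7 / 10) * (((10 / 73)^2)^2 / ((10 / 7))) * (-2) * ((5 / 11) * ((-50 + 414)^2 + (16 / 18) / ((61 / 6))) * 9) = 642676059648000 / 1505362357169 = 426.92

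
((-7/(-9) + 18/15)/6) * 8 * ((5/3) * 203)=72268/81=892.20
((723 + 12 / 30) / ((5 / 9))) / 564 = 10851 / 4700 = 2.31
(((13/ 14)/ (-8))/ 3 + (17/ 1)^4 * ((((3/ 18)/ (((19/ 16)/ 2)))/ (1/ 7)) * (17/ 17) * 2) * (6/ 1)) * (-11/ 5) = -138294737251/ 31920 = -4332541.89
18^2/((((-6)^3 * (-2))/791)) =2373/4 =593.25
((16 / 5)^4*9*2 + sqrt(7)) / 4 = sqrt(7) / 4 + 294912 / 625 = 472.52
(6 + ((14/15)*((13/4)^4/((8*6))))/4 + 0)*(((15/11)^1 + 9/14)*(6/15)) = 248412001/47308800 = 5.25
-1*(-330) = 330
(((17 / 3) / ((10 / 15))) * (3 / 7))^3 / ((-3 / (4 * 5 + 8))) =-44217 / 98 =-451.19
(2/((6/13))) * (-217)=-2821/3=-940.33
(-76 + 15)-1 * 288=-349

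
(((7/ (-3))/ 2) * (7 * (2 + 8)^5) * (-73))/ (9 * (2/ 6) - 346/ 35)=-6259750000/ 723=-8658022.13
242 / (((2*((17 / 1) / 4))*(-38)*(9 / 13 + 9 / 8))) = -25168 / 61047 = -0.41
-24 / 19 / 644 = -6 / 3059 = -0.00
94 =94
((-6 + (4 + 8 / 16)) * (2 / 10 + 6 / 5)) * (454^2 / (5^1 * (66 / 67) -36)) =24167101 / 1735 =13929.16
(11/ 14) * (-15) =-165/ 14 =-11.79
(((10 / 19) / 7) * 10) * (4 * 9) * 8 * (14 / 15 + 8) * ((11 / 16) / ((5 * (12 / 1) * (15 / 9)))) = 8844 / 665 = 13.30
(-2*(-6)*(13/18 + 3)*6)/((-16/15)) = -1005/4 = -251.25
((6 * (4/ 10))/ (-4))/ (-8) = 3/ 40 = 0.08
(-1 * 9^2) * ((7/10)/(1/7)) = -3969/10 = -396.90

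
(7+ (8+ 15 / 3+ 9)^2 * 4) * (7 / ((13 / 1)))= 13601 / 13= 1046.23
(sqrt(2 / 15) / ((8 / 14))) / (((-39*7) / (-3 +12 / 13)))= 3*sqrt(30) / 3380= 0.00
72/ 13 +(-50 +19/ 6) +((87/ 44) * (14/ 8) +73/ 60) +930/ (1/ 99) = 3158585671/ 34320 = 92033.38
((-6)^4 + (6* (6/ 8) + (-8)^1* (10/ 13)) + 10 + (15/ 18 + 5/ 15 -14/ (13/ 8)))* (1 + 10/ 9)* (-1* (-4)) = 10951.58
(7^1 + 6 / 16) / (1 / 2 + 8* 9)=59 / 580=0.10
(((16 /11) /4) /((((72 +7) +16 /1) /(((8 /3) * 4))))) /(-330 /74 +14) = 4736 /1106655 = 0.00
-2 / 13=-0.15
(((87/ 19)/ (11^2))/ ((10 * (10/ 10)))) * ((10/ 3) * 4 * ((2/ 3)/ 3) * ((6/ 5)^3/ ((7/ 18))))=100224/ 2011625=0.05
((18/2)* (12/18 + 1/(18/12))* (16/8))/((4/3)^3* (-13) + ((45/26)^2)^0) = -648/805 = -0.80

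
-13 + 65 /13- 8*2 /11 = -104 /11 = -9.45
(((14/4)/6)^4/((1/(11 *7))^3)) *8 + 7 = 1096153877/2592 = 422898.87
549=549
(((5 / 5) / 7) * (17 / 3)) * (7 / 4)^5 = 40817 / 3072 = 13.29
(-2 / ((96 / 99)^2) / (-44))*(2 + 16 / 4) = 297 / 1024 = 0.29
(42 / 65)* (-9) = -378 / 65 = -5.82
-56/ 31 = -1.81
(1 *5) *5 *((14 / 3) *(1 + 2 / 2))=700 / 3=233.33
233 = 233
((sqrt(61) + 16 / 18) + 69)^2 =1258 * sqrt(61) / 9 + 400582 / 81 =6037.16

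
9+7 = 16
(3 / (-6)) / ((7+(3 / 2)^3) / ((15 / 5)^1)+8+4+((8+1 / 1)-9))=-0.03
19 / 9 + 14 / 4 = 5.61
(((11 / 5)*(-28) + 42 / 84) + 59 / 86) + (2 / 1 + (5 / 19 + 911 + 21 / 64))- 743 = 28804761 / 261440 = 110.18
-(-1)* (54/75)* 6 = 108/25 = 4.32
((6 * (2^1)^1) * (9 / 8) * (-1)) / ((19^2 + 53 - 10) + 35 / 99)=-2673 / 80062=-0.03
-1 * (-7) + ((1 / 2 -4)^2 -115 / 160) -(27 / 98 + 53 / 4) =7849 / 1568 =5.01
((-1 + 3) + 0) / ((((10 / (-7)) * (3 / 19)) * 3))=-133 / 45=-2.96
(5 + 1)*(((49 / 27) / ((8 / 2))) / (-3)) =-49 / 54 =-0.91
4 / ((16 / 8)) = 2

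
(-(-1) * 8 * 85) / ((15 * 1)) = 136 / 3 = 45.33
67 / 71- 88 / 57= -2429 / 4047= -0.60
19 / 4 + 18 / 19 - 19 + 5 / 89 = -89599 / 6764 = -13.25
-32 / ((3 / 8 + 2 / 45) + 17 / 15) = -11520 / 559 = -20.61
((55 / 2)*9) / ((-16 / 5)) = -2475 / 32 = -77.34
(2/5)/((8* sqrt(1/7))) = sqrt(7)/20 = 0.13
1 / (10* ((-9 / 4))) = -2 / 45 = -0.04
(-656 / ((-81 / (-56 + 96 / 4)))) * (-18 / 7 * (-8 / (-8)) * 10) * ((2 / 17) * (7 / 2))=419840 / 153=2744.05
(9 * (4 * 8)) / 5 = 57.60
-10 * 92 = -920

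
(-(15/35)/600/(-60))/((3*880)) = 1/221760000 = 0.00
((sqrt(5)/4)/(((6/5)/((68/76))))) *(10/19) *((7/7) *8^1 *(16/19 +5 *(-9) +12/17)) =-701750 *sqrt(5)/20577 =-76.26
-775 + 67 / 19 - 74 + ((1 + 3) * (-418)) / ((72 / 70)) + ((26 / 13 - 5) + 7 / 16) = -6767747 / 2736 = -2473.59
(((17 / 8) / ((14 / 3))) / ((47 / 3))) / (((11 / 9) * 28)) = 1377 / 1621312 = 0.00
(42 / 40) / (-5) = -21 / 100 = -0.21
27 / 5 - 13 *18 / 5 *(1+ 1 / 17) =-3753 / 85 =-44.15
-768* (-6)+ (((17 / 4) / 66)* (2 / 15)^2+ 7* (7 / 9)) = 68509667 / 14850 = 4613.45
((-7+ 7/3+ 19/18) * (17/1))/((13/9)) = -42.50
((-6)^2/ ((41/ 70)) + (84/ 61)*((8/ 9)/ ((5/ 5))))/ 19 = 470344/ 142557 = 3.30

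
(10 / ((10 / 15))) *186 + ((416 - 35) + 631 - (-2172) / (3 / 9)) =10318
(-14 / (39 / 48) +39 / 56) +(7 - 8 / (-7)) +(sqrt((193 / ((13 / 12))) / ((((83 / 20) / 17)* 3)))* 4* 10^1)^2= 23517700953 / 60424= 389211.26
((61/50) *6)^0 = 1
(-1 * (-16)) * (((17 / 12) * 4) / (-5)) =-272 / 15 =-18.13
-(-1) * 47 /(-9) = -47 /9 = -5.22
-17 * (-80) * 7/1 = 9520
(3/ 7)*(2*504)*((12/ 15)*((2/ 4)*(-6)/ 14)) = -2592/ 35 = -74.06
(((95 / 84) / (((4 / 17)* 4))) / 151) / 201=0.00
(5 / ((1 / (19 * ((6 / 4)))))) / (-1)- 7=-299 / 2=-149.50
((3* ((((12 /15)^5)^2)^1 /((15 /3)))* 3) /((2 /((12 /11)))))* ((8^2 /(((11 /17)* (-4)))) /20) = -3850371072 /29541015625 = -0.13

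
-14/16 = -7/8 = -0.88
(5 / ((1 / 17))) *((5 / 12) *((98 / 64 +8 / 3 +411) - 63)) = 14369675 / 1152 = 12473.68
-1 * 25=-25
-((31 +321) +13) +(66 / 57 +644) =5323 / 19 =280.16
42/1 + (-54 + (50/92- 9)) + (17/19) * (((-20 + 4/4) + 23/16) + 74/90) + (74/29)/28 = -2257459249/63871920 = -35.34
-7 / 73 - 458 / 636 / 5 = -27847 / 116070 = -0.24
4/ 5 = 0.80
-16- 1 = -17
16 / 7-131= -901 / 7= -128.71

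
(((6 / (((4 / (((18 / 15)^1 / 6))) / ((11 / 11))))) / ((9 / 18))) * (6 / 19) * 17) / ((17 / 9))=162 / 95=1.71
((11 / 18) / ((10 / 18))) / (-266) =-11 / 2660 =-0.00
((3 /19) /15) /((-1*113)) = -0.00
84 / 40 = 21 / 10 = 2.10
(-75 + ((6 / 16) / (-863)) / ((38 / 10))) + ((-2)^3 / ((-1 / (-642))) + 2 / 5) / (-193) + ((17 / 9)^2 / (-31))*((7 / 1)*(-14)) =-11796095470637 / 317854533240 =-37.11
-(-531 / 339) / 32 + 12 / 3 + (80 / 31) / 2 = 598511 / 112096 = 5.34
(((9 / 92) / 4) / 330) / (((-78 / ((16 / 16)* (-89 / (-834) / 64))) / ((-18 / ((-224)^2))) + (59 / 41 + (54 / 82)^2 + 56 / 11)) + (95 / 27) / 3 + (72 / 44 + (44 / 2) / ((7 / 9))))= 254484909 / 447770586383097757600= 0.00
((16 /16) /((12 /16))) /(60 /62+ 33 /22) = 248 /459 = 0.54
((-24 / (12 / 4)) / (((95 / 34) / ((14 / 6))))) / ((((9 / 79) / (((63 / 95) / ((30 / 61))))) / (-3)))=32113816 / 135375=237.22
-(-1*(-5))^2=-25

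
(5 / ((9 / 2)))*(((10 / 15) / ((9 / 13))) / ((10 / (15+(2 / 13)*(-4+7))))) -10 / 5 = -0.35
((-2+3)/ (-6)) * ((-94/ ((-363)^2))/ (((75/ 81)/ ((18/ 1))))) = 846/ 366025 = 0.00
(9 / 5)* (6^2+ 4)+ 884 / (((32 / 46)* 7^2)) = 19195 / 196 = 97.93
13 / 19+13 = 260 / 19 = 13.68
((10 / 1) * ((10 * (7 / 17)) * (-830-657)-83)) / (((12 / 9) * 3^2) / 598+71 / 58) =-18295983420 / 366809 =-49878.77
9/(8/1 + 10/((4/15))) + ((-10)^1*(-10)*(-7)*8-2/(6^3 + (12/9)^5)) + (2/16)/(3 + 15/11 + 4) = -2508722555631/448002464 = -5599.80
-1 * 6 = -6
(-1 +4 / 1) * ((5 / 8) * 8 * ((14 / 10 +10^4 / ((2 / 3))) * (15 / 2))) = 3375315 / 2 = 1687657.50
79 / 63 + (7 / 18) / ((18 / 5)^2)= 52417 / 40824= 1.28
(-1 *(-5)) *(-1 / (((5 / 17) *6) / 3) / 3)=-2.83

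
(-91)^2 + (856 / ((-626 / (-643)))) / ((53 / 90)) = 162141869 / 16589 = 9774.06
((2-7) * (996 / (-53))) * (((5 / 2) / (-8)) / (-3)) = 2075 / 212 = 9.79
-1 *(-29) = 29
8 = 8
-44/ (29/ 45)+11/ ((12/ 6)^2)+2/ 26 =-98697/ 1508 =-65.45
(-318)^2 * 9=910116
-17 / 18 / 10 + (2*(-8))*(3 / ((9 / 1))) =-977 / 180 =-5.43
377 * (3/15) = 75.40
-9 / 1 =-9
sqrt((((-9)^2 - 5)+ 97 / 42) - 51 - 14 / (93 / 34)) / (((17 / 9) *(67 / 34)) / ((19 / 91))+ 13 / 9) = 57 *sqrt(4179854) / 476749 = 0.24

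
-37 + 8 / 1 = -29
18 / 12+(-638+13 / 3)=-3793 / 6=-632.17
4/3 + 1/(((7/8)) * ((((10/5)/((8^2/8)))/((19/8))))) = 256/21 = 12.19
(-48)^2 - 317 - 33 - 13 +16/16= 1942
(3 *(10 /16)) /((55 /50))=1.70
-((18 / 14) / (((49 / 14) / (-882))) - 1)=325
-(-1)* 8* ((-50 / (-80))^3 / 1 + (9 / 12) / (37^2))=171509 / 87616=1.96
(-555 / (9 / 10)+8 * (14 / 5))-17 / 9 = -26827 / 45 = -596.16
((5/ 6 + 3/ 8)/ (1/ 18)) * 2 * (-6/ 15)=-87/ 5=-17.40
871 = 871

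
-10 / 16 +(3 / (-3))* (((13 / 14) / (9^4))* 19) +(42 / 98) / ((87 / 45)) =-4326107 / 10655064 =-0.41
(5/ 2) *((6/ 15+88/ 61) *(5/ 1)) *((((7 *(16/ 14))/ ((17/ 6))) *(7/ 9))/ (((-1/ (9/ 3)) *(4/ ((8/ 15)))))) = -62944/ 3111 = -20.23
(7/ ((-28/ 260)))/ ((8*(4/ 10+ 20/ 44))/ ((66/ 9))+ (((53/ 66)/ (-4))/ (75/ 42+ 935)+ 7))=-1237793700/ 151049243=-8.19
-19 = -19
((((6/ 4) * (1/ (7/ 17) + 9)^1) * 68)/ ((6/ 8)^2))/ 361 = 5.74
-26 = -26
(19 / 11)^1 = 19 / 11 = 1.73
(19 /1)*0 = 0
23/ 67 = 0.34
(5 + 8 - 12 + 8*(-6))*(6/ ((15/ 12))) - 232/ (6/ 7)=-7444/ 15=-496.27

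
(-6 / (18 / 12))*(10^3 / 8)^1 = -500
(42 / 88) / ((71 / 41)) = 861 / 3124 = 0.28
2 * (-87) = -174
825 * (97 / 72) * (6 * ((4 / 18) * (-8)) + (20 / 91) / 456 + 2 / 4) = -351656525 / 31122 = -11299.29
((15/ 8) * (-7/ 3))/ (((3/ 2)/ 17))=-595/ 12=-49.58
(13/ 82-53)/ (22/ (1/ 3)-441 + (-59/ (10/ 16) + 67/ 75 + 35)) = 324975/ 2666066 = 0.12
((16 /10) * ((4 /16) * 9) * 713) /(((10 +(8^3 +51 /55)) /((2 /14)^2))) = 47058 /469763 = 0.10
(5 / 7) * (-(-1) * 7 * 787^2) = 3096845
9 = 9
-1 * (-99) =99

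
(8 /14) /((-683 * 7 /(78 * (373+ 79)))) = -141024 /33467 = -4.21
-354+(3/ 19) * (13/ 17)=-114303/ 323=-353.88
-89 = -89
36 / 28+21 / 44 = 543 / 308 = 1.76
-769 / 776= -0.99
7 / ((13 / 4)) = 28 / 13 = 2.15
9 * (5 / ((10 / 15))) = 135 / 2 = 67.50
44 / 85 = 0.52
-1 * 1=-1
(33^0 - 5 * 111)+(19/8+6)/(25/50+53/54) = -175471/320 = -548.35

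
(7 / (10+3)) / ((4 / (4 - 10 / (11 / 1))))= 119 / 286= 0.42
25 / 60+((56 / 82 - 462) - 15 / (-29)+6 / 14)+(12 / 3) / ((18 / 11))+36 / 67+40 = -8370761369 / 20075076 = -416.97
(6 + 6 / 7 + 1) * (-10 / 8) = -275 / 28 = -9.82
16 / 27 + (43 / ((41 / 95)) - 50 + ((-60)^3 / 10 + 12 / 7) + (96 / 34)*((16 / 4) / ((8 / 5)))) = -2837660573 / 131733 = -21541.00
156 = 156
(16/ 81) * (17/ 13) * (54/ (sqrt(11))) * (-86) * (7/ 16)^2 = -35819 * sqrt(11)/ 1716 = -69.23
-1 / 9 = -0.11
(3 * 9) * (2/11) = 54/11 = 4.91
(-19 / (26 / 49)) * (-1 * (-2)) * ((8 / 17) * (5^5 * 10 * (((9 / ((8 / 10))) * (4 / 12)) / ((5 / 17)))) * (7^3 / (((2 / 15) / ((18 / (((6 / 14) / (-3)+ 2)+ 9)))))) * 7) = -5211483046875 / 13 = -400883311298.08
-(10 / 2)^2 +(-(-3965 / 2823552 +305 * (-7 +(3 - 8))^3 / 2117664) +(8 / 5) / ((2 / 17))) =-157409039 / 14117760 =-11.15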